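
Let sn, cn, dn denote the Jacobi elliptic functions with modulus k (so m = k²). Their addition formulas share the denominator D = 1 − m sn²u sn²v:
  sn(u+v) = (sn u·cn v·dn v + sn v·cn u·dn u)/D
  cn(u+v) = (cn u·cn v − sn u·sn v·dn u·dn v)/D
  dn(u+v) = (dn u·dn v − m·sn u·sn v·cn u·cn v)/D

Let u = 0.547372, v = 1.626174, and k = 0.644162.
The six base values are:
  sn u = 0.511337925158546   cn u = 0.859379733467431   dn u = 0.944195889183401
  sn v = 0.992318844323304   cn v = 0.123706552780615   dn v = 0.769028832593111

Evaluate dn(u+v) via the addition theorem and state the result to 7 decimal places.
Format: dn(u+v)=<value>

dn(u+v)=0.7879053

m = k² = 0.414944682244
D = 1 − m·sn²u·sn²v = 0.8931661964762595
dn(u+v) = (dn u·dn v − m·sn u·sn v·cn u·cn v)/D = 0.7037304003608334/0.8931661964762595 = 0.7879053228136122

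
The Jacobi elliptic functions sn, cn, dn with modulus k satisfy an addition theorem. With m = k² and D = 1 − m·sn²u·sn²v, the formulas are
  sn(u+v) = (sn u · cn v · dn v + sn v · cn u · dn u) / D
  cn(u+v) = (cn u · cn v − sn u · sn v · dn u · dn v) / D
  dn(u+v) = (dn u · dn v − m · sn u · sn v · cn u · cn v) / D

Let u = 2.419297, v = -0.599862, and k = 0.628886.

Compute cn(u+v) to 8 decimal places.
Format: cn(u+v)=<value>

cn(u+v)=-0.03500451

sn u = 0.8705124966880087, cn u = -0.492146312705896, dn u = 0.8368363515174663
sn v = -0.5536079618354266, cn v = 0.8327774159956698, dn v = 0.9374365008240874
m = k² = 0.395497600996
D = 1 − m·sn²u·sn²v = 0.9081459037812852
cn(u+v) = (cn u·cn v − sn u·sn v·dn u·dn v)/D = -0.031789201313851/0.9081459037812852 = -0.03500450883661861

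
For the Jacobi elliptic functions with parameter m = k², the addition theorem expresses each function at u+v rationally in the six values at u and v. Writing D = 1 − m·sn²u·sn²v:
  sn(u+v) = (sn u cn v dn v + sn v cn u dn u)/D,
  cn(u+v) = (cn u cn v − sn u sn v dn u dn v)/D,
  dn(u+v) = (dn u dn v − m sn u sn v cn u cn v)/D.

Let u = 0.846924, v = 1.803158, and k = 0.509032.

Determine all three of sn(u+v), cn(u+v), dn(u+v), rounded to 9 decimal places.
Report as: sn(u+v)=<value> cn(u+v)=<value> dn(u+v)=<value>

sn u = 0.7340739275634861, cn u = 0.6790695611434205, dn u = 0.9275628732371398
sn v = 0.995315392065188, cn v = -0.09668128214975765, dn v = 0.8621533666486135
m = k² = 0.259113577024
D = 1 − m·sn²u·sn²v = 0.8616780162067253
sn(u+v) = (sn u·cn v·dn v + sn v·cn u·dn u)/D = 0.5657409074077242/0.8616780162067253 = 0.6565572020720989
cn(u+v) = (cn u·cn v − sn u·sn v·dn u·dn v)/D = -0.64994325082998/0.8616780162067253 = -0.7542762361411482
dn(u+v) = (dn u·dn v − m·sn u·sn v·cn u·cn v)/D = 0.8121307735144003/0.8616780162067253 = 0.9424991217596086

sn(u+v)=0.656557202 cn(u+v)=-0.754276236 dn(u+v)=0.942499122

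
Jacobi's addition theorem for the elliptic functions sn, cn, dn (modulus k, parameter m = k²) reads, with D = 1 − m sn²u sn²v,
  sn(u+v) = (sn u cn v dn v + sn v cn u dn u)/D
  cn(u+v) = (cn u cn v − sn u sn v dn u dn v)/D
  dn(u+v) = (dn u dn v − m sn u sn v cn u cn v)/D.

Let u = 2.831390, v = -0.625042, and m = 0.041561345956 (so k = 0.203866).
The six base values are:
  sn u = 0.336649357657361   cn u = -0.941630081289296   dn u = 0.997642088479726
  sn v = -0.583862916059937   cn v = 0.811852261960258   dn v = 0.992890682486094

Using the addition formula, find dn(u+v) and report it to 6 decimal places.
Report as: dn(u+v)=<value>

dn(u+v)=0.985888

m = k² = 0.041561345956
D = 1 − m·sn²u·sn²v = 0.9983942905328457
dn(u+v) = (dn u·dn v − m·sn u·sn v·cn u·cn v)/D = 0.9843044884929802/0.9983942905328457 = 0.9858875374454058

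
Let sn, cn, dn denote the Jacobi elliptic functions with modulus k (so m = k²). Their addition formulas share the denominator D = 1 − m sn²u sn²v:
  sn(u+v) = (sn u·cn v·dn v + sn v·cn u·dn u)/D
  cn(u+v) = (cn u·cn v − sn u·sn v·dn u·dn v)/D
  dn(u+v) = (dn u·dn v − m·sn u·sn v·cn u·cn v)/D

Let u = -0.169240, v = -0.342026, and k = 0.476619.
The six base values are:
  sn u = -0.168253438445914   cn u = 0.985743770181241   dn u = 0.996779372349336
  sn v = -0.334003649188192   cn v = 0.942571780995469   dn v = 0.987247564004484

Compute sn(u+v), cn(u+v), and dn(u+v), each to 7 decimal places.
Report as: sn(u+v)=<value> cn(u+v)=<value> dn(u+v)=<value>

m = k² = 0.227165671161
D = 1 − m·sn²u·sn²v = 0.9992825807554197
sn(u+v) = (sn u·cn v·dn v + sn v·cn u·dn u)/D = -0.4847501727460516/0.9992825807554197 = -0.4850981915241621
cn(u+v) = (cn u·cn v − sn u·sn v·dn u·dn v)/D = 0.8738323330158281/0.9992825807554197 = 0.8744596872240523
dn(u+v) = (dn u·dn v − m·sn u·sn v·cn u·cn v)/D = 0.9722065966833739/0.9992825807554197 = 0.9729045771501617

sn(u+v)=-0.4850982 cn(u+v)=0.8744597 dn(u+v)=0.9729046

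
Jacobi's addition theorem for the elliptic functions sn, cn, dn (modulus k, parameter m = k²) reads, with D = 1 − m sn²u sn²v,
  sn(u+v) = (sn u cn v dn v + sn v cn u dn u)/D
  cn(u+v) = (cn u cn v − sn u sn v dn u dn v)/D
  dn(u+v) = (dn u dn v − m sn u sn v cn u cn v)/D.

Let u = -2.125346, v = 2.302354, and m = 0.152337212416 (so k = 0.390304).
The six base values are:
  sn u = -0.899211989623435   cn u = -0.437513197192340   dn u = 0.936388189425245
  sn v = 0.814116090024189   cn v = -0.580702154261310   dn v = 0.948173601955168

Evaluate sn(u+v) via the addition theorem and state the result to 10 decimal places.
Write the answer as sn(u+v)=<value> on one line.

m = k² = 0.152337212416
D = 1 − m·sn²u·sn²v = 0.9183600258778796
sn(u+v) = (sn u·cn v·dn v + sn v·cn u·dn u)/D = 0.1615830612053428/0.9183600258778796 = 0.1759474026005021

sn(u+v)=0.1759474026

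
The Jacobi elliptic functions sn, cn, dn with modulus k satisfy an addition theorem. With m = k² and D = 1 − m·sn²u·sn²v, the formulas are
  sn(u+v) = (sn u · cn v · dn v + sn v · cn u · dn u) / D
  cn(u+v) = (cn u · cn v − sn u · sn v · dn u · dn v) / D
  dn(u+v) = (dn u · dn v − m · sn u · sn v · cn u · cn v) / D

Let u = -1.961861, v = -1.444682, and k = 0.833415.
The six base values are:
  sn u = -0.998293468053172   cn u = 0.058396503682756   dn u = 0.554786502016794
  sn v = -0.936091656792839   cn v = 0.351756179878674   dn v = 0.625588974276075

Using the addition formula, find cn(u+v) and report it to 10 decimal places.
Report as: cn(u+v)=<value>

cn(u+v)=-0.7721487990

m = k² = 0.694580562225
D = 1 − m·sn²u·sn²v = 0.3934371140954176
cn(u+v) = (cn u·cn v − sn u·sn v·dn u·dn v)/D = -0.3037919951175611/0.3934371140954176 = -0.7721487989663437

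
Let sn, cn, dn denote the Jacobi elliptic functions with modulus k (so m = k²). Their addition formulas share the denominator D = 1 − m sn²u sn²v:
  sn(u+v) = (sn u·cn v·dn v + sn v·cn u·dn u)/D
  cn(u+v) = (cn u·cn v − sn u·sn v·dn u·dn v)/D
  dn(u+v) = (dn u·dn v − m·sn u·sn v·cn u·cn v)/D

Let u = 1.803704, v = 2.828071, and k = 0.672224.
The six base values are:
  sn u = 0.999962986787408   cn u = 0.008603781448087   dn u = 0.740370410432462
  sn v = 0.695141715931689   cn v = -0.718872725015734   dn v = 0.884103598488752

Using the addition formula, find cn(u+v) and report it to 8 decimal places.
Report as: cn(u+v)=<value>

cn(u+v)=-0.59000816

m = k² = 0.451885106176
D = 1 − m·sn²u·sn²v = 0.7816553370330446
cn(u+v) = (cn u·cn v − sn u·sn v·dn u·dn v)/D = -0.4611830245556275/0.7816553370330446 = -0.5900081566719103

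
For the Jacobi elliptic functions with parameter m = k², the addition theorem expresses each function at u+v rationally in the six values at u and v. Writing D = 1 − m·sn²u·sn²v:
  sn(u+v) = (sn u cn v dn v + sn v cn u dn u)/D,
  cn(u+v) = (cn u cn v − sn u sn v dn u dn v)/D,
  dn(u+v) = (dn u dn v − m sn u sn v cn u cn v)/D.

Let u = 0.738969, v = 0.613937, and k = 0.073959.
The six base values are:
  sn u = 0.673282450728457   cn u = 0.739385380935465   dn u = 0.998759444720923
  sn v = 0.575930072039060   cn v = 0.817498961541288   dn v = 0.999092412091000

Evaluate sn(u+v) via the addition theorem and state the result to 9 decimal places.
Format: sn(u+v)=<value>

m = k² = 0.005469933681
D = 1 − m·sn²u·sn²v = 0.9991775373939741
sn(u+v) = (sn u·cn v·dn v + sn v·cn u·dn u)/D = 0.9752141656650985/0.9991775373939741 = 0.9760169030707234

sn(u+v)=0.976016903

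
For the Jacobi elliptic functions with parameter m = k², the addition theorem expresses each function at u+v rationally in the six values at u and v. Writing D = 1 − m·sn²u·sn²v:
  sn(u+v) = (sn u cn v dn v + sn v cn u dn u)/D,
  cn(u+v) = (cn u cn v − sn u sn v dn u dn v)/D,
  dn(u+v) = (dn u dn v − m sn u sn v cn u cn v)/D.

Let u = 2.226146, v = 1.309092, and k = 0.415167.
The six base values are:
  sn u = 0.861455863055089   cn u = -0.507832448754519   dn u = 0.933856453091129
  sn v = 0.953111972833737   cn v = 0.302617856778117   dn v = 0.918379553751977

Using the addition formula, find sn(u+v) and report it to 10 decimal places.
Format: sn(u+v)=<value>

m = k² = 0.172363637889
D = 1 − m·sn²u·sn²v = 0.8838017562099053
sn(u+v) = (sn u·cn v·dn v + sn v·cn u·dn u)/D = -0.2125921734347129/0.8838017562099053 = -0.2405428275526323

sn(u+v)=-0.2405428276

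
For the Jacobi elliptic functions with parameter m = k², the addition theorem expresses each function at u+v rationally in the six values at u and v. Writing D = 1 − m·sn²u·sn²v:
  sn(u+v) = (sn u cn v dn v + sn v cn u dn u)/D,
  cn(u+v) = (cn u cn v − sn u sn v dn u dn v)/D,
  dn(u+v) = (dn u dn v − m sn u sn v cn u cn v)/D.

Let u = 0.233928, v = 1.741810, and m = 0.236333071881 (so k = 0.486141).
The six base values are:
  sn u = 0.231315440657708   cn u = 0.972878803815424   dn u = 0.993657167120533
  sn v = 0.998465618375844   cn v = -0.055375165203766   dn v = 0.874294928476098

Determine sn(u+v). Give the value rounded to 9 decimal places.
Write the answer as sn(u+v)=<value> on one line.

sn(u+v)=0.966206373

m = k² = 0.236333071881
D = 1 − m·sn²u·sn²v = 0.9873933418423406
sn(u+v) = (sn u·cn v·dn v + sn v·cn u·dn u)/D = 0.9540257391209325/0.9873933418423406 = 0.9662063725696704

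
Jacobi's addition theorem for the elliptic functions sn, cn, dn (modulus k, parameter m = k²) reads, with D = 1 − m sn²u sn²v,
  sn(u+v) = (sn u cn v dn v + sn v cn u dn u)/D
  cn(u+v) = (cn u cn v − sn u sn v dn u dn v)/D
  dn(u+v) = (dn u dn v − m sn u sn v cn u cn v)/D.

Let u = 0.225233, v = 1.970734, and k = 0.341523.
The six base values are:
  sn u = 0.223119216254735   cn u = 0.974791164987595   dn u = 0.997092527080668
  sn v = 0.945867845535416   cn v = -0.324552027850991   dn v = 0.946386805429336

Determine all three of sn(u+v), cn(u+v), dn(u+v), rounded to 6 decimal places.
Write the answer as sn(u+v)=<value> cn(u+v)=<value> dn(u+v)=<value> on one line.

sn(u+v)=0.855254 cn(u+v)=-0.518208 dn(u+v)=0.956391

m = k² = 0.116637959529
D = 1 − m·sn²u·sn²v = 0.9948051287438352
sn(u+v) = (sn u·cn v·dn v + sn v·cn u·dn u)/D = 0.8508114011143756/0.9948051287438352 = 0.8552543372878625
cn(u+v) = (cn u·cn v − sn u·sn v·dn u·dn v)/D = -0.5155164438782062/0.9948051287438352 = -0.5182084701645652
dn(u+v) = (dn u·dn v − m·sn u·sn v·cn u·cn v)/D = 0.9514228047165034/0.9948051287438352 = 0.956391133525707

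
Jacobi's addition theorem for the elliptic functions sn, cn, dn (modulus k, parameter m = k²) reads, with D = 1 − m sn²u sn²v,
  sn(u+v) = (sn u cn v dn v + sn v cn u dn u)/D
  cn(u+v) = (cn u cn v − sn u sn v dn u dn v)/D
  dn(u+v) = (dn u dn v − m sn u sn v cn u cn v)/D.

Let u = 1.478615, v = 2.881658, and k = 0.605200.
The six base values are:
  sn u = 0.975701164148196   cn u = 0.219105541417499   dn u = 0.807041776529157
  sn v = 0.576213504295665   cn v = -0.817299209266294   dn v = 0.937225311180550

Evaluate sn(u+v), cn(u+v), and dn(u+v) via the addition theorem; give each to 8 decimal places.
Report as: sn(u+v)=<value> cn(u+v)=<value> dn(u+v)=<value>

sn(u+v)=-0.73000341 cn(u+v)=-0.68344351 dn(u+v)=0.89711453

m = k² = 0.36626704
D = 1 − m·sn²u·sn²v = 0.88422938252736
sn(u+v) = (sn u·cn v·dn v + sn v·cn u·dn u)/D = -0.6454904624529775/0.88422938252736 = -0.7300034077220959
cn(u+v) = (cn u·cn v − sn u·sn v·dn u·dn v)/D = -0.6043208285397398/0.88422938252736 = -0.6834435051371308
dn(u+v) = (dn u·dn v − m·sn u·sn v·cn u·cn v)/D = 0.7932550230563238/0.88422938252736 = 0.8971145256324692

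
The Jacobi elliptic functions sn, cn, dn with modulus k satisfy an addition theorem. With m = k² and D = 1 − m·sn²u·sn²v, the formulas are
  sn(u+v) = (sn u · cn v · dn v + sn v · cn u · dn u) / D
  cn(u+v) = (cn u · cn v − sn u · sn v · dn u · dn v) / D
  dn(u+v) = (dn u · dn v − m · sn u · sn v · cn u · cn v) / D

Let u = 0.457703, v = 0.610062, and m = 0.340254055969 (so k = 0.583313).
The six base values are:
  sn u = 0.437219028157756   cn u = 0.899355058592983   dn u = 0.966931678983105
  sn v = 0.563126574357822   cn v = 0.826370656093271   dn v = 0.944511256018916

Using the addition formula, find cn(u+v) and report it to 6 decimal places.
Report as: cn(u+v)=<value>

m = k² = 0.340254055969
D = 1 − m·sn²u·sn²v = 0.979374073538203
cn(u+v) = (cn u·cn v − sn u·sn v·dn u·dn v)/D = 0.5183428056353797/0.979374073538203 = 0.5292592683842988

cn(u+v)=0.529259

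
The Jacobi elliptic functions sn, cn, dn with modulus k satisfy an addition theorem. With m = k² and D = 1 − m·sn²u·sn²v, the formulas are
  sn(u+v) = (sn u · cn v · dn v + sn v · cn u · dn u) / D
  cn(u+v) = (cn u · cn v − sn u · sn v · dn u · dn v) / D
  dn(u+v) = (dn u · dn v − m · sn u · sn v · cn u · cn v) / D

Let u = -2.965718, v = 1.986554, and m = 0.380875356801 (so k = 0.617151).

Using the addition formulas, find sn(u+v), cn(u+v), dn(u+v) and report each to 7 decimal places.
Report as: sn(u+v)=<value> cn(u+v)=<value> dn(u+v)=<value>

sn u = -0.524947687955389, cn u = -0.8511344928448685, dn u = 0.9460666727702276
sn v = 0.9846780108232992, cn v = -0.1743823815672635, dn v = 0.7941704878756016
m = k² = 0.380875356801
D = 1 − m·sn²u·sn²v = 0.8982338351737088
sn(u+v) = (sn u·cn v·dn v + sn v·cn u·dn u)/D = -0.7201925933335923/0.8982338351737088 = -0.8017874245344084
cn(u+v) = (cn u·cn v − sn u·sn v·dn u·dn v)/D = 0.5367929313602262/0.8982338351737088 = 0.5976093421780489
dn(u+v) = (dn u·dn v − m·sn u·sn v·cn u·cn v)/D = 0.7805591545290043/0.8982338351737088 = 0.8689932665229121

sn(u+v)=-0.8017874 cn(u+v)=0.5976093 dn(u+v)=0.8689933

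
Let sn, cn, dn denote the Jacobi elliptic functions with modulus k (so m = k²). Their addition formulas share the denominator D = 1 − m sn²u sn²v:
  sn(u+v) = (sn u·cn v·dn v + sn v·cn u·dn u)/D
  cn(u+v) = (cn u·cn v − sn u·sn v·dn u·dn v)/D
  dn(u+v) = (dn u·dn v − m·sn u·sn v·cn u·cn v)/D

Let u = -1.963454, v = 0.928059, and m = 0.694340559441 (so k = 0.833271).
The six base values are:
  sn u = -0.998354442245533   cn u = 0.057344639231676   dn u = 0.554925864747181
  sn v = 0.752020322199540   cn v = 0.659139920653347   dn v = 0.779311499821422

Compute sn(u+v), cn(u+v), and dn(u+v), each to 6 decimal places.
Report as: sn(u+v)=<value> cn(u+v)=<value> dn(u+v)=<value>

sn(u+v)=-0.803294 cn(u+v)=0.595582 dn(u+v)=0.742936

m = k² = 0.694340559441
D = 1 − m·sn²u·sn²v = 0.6086176845783332
sn(u+v) = (sn u·cn v·dn v + sn v·cn u·dn u)/D = -0.4888992293739409/0.6086176845783332 = -0.8032944848006898
cn(u+v) = (cn u·cn v − sn u·sn v·dn u·dn v)/D = 0.3624817643676137/0.6086176845783332 = 0.5955820436252207
dn(u+v) = (dn u·dn v − m·sn u·sn v·cn u·cn v)/D = 0.4521642398824974/0.6086176845783332 = 0.7429364136794169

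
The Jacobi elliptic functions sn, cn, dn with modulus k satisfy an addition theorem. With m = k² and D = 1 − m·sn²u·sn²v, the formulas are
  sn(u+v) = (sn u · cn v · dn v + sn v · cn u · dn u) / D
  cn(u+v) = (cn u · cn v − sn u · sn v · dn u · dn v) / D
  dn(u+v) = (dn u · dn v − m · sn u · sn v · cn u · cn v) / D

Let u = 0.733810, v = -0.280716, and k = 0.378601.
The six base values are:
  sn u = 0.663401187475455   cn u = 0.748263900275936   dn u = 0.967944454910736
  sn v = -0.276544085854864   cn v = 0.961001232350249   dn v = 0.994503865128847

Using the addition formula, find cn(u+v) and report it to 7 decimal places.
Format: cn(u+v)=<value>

m = k² = 0.143338717201
D = 1 − m·sn²u·sn²v = 0.9951755839586087
cn(u+v) = (cn u·cn v − sn u·sn v·dn u·dn v)/D = 0.8956853084535335/0.9951755839586087 = 0.900027415152889

cn(u+v)=0.9000274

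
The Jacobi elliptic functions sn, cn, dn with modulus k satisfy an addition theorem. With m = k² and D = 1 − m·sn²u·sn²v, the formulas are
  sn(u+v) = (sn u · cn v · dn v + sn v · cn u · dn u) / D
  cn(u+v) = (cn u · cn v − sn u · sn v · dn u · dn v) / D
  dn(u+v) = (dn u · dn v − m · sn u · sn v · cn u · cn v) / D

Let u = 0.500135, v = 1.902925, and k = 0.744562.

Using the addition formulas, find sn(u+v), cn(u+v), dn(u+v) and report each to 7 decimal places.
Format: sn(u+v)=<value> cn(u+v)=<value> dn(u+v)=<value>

sn u = 0.4699212160653208, cn u = 0.8827083610636585, dn u = 0.9367924799826584
sn v = 0.9999999929173155, cn v = 0.0001190183557922565, dn v = 0.6675533207234401
m = k² = 0.554372571844
D = 1 − m·sn²u·sn²v = 0.8775801522861818
sn(u+v) = (sn u·cn v·dn v + sn v·cn u·dn u)/D = 0.8269518845623664/0.8775801522861818 = 0.9423092379745328
cn(u+v) = (cn u·cn v − sn u·sn v·dn u·dn v)/D = -0.2937643686790293/0.8775801522861818 = -0.3347436332895001
dn(u+v) = (dn u·dn v − m·sn u·sn v·cn u·cn v)/D = 0.6253315619015473/0.8775801522861818 = 0.7125634738576273

sn(u+v)=0.9423092 cn(u+v)=-0.3347436 dn(u+v)=0.7125635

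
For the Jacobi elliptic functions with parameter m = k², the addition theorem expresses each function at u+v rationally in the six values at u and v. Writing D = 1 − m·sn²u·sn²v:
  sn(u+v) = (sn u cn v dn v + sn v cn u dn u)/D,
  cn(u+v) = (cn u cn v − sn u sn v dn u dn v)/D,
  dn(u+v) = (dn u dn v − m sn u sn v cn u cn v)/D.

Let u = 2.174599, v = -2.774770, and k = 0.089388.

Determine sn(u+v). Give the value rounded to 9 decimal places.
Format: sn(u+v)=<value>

sn(u+v)=-0.564562559

sn u = 0.8261738548418317, cn u = -0.5634152656573905, dn u = 0.9972693584409094
sn v = -0.3644659495079235, cn v = -0.9312167157269503, dn v = 0.9994691673225511
m = k² = 0.007990214544
D = 1 − m·sn²u·sn²v = 0.9992755385921814
sn(u+v) = (sn u·cn v·dn v + sn v·cn u·dn u)/D = -0.5641535549305597/0.9992755385921814 = -0.5645625587166492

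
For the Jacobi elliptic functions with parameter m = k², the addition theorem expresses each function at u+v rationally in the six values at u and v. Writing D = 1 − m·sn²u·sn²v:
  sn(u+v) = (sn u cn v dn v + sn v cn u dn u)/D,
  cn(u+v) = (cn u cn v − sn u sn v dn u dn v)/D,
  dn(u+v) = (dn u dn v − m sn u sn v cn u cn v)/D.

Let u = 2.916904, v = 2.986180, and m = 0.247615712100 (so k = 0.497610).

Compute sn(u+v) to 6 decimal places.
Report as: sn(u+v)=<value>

sn u = 0.4334944735529913, cn u = -0.9011562247463061, dn u = 0.976457210876388
sn v = 0.3713833677332286, cn v = -0.9284796143002417, dn v = 0.9827753827278435
m = k² = 0.2476157121
D = 1 − m·sn²u·sn²v = 0.9935821401434395
sn(u+v) = (sn u·cn v·dn v + sn v·cn u·dn u)/D = -0.7223532959217724/0.9935821401434395 = -0.7270192032814612

sn(u+v)=-0.727019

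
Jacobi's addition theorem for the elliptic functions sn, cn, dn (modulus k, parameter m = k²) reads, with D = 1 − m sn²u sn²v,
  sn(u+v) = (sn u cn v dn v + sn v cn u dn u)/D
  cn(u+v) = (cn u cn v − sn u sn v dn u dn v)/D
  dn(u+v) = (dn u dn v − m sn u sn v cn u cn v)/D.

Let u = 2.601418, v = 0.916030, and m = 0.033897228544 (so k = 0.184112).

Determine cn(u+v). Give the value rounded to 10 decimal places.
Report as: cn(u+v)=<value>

cn(u+v)=-0.9398932159

sn u = 0.536556032331605, cn u = -0.8438646954154236, dn u = 0.995108660569471
sn v = 0.7909515397067484, cn v = 0.6118787966873211, dn v = 0.9893400561844855
m = k² = 0.033897228544
D = 1 − m·sn²u·sn²v = 0.993894881375455
cn(u+v) = (cn u·cn v − sn u·sn v·dn u·dn v)/D = -0.9341550562939923/0.993894881375455 = -0.9398932158712917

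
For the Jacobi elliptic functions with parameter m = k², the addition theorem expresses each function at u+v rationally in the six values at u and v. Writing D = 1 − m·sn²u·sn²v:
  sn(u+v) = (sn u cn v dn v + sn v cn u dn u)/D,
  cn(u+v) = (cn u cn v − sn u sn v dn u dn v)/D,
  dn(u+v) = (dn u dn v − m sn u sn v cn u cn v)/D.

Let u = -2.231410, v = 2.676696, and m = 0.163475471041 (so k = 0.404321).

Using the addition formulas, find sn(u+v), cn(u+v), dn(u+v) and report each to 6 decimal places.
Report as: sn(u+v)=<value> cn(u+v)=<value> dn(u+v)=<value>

sn(u+v)=0.428631 cn(u+v)=0.903480 dn(u+v)=0.984868

sn u = -0.8555287449933482, cn u = -0.5177553152697774, dn u = 0.9382683470565326
sn v = 0.5654610159659199, cn v = -0.8247750235202262, dn v = 0.9735139165857308
m = k² = 0.163475471041
D = 1 − m·sn²u·sn²v = 0.9617415696720208
sn(u+v) = (sn u·cn v·dn v + sn v·cn u·dn u)/D = 0.4122324209543573/0.9617415696720208 = 0.4286311769750572
cn(u+v) = (cn u·cn v − sn u·sn v·dn u·dn v)/D = 0.8689138495554735/0.9617415696720208 = 0.903479559328808
dn(u+v) = (dn u·dn v − m·sn u·sn v·cn u·cn v)/D = 0.9471887613696445/0.9617415696720208 = 0.9848682756768648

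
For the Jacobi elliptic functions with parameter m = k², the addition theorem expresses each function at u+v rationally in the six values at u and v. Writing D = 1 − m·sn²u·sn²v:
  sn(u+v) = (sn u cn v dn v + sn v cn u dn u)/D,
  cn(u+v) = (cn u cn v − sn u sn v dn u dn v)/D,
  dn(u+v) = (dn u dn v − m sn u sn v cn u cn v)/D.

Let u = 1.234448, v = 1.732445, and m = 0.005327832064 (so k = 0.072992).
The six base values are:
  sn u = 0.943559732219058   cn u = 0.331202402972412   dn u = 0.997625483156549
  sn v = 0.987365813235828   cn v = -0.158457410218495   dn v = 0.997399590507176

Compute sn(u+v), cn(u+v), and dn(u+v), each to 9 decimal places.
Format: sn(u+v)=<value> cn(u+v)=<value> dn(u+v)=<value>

m = k² = 0.005327832064
D = 1 − m·sn²u·sn²v = 0.9953757053755461
sn(u+v) = (sn u·cn v·dn v + sn v·cn u·dn u)/D = 0.1771161865267974/0.9953757053755461 = 0.1779390290221852
cn(u+v) = (cn u·cn v − sn u·sn v·dn u·dn v)/D = -0.9794910164580738/0.9953757053755461 = -0.9840415143430901
dn(u+v) = (dn u·dn v − m·sn u·sn v·cn u·cn v)/D = 0.9952917461705967/0.9953757053755461 = 0.9999156507392175

sn(u+v)=0.177939029 cn(u+v)=-0.984041514 dn(u+v)=0.999915651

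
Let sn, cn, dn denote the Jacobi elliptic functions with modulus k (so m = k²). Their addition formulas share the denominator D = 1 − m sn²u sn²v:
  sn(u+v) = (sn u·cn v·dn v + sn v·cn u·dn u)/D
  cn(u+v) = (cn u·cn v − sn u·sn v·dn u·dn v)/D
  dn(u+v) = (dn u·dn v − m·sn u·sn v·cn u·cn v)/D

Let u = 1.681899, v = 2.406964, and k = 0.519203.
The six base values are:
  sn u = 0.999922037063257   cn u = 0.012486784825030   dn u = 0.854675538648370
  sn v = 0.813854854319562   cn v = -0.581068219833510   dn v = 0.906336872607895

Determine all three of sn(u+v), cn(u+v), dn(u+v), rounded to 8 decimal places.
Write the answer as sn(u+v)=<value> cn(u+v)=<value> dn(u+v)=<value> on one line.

m = k² = 0.269571755209
D = 1 − m·sn²u·sn²v = 0.8214743666696681
sn(u+v) = (sn u·cn v·dn v + sn v·cn u·dn u)/D = -0.517916913743425/0.8214743666696681 = -0.6304723978705597
cn(u+v) = (cn u·cn v − sn u·sn v·dn u·dn v)/D = -0.6376379894217549/0.8214743666696681 = -0.7762116692780048
dn(u+v) = (dn u·dn v − m·sn u·sn v·cn u·cn v)/D = 0.7762156695243907/0.8214743666696681 = 0.9449055272062107

sn(u+v)=-0.63047240 cn(u+v)=-0.77621167 dn(u+v)=0.94490553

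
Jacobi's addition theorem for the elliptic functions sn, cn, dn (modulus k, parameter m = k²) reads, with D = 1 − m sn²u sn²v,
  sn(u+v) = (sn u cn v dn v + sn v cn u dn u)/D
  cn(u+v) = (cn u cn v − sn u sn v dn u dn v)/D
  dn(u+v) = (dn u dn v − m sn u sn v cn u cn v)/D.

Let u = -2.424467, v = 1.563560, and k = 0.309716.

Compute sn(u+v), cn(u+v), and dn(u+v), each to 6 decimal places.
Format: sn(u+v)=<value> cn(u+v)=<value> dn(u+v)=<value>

sn(u+v)=-0.752684 cn(u+v)=0.658382 dn(u+v)=0.972448

sn u = -0.7101501168477255, cn u = -0.7040502904914974, dn u = 0.9755123071388925
sn v = 0.9989979590732822, cn v = 0.04475575680755151, dn v = 0.950930146002889
m = k² = 0.095924000656
D = 1 − m·sn²u·sn²v = 0.9517211617459582
sn(u+v) = (sn u·cn v·dn v + sn v·cn u·dn u)/D = -0.7163452155127674/0.9517211617459582 = -0.7526839207805497
cn(u+v) = (cn u·cn v − sn u·sn v·dn u·dn v)/D = 0.6265961234535712/0.9517211617459582 = 0.6583820436482296
dn(u+v) = (dn u·dn v − m·sn u·sn v·cn u·cn v)/D = 0.9254997157786437/0.9517211617459582 = 0.9724483945284872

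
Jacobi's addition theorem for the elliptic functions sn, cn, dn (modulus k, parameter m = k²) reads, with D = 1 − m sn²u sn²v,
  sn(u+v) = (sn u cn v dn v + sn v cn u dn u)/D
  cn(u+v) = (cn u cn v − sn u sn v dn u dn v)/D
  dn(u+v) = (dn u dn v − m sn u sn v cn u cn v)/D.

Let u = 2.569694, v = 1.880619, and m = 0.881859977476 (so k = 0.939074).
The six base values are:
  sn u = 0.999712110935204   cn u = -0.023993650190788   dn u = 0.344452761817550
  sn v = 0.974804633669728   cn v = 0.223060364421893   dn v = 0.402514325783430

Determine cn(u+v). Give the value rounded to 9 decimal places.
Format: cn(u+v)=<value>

cn(u+v)=-0.864411390

m = k² = 0.881859977476
D = 1 − m·sn²u·sn²v = 0.1625002048426737
cn(u+v) = (cn u·cn v − sn u·sn v·dn u·dn v)/D = -0.1404670279425913/0.1625002048426737 = -0.864411389995391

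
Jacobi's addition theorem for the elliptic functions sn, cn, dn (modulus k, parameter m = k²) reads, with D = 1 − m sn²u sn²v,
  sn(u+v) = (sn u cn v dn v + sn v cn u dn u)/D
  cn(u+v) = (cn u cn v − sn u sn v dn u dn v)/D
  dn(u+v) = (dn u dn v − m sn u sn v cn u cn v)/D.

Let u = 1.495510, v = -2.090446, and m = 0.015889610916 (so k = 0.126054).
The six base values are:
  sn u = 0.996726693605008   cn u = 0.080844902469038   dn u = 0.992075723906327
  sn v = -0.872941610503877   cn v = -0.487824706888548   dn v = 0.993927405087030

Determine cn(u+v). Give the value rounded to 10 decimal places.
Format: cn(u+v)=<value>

cn(u+v)=0.8284753519

m = k² = 0.015889610916
D = 1 − m·sn²u·sn²v = 0.9879708252875732
cn(u+v) = (cn u·cn v − sn u·sn v·dn u·dn v)/D = 0.8185094771642918/0.9879708252875732 = 0.828475351917446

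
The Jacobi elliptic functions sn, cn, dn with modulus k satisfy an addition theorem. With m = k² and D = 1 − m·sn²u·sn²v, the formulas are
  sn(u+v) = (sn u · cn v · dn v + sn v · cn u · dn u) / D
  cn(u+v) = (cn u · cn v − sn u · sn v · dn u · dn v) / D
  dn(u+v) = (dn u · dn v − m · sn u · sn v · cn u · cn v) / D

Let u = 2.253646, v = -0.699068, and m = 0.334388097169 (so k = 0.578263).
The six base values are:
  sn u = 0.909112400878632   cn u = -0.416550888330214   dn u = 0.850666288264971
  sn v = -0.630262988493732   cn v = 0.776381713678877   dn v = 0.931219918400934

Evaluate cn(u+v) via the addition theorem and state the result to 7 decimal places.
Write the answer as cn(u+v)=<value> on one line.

m = k² = 0.334388097169
D = 1 − m·sn²u·sn²v = 0.890218393321164
cn(u+v) = (cn u·cn v − sn u·sn v·dn u·dn v)/D = 0.1304877694093117/0.890218393321164 = 0.1465795027246034

cn(u+v)=0.1465795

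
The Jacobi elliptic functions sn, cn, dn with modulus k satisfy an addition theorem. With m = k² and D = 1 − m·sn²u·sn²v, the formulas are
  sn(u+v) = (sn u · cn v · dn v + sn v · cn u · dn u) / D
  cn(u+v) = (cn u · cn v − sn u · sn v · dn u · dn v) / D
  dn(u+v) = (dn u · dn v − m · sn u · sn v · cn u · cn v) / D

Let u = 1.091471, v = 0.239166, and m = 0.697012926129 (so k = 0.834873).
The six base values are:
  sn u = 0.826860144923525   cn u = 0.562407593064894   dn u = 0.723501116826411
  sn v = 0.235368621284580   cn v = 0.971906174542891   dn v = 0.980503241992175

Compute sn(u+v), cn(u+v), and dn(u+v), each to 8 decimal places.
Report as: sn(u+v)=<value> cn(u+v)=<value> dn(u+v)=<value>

sn(u+v)=0.90769749 cn(u+v)=0.41962515 dn(u+v)=0.65247282

m = k² = 0.697012926129
D = 1 − m·sn²u·sn²v = 0.9736001124260963
sn(u+v) = (sn u·cn v·dn v + sn v·cn u·dn u)/D = 0.8837343768601675/0.9736001124260963 = 0.9076974885078905
cn(u+v) = (cn u·cn v − sn u·sn v·dn u·dn v)/D = 0.4085470965160308/0.9736001124260963 = 0.4196251533886738
dn(u+v) = (dn u·dn v − m·sn u·sn v·cn u·cn v)/D = 0.635247612305592/0.9736001124260963 = 0.6524728214365445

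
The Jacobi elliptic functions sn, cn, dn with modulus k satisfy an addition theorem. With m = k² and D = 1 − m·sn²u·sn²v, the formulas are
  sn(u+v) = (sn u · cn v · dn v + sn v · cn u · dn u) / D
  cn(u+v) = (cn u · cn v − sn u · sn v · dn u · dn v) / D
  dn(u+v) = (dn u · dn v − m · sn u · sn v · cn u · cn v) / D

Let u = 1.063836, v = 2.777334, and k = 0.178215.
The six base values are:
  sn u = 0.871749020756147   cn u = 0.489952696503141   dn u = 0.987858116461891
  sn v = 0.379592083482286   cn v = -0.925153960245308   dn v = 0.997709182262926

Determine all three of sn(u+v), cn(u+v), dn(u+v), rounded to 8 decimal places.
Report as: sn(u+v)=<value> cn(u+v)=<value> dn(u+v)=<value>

sn(u+v)=-0.62309753 cn(u+v)=-0.78214415 dn(u+v)=0.99381534

m = k² = 0.031760586225
D = 1 − m·sn²u·sn²v = 0.996522190901983
sn(u+v) = (sn u·cn v·dn v + sn v·cn u·dn u)/D = -0.6209305185836874/0.996522190901983 = -0.6230975328523934
cn(u+v) = (cn u·cn v − sn u·sn v·dn u·dn v)/D = -0.7794239976107236/0.996522190901983 = -0.7821441456363786
dn(u+v) = (dn u·dn v − m·sn u·sn v·cn u·cn v)/D = 0.9903590426624789/0.996522190901983 = 0.9938153427030805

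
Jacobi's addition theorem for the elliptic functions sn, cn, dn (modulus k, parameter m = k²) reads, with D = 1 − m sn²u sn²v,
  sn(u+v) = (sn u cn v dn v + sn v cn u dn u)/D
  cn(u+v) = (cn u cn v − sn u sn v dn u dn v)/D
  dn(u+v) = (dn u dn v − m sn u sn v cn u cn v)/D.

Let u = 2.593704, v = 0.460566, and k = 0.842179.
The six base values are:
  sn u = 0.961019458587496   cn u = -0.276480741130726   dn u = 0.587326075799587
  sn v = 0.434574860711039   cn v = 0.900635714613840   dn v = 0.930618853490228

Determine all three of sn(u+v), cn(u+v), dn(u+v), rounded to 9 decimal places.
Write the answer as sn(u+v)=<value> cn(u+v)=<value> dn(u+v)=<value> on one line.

m = k² = 0.709265468041
D = 1 − m·sn²u·sn²v = 0.8762906919440662
sn(u+v) = (sn u·cn v·dn v + sn v·cn u·dn u)/D = 0.7349089351362622/0.8762906919440662 = 0.8386588399174409
cn(u+v) = (cn u·cn v − sn u·sn v·dn u·dn v)/D = -0.4772779419213668/0.8762906919440662 = -0.5446570941687368
dn(u+v) = (dn u·dn v − m·sn u·sn v·cn u·cn v)/D = 0.6203365050546868/0.8762906919440662 = 0.7079117817381574

sn(u+v)=0.838658840 cn(u+v)=-0.544657094 dn(u+v)=0.707911782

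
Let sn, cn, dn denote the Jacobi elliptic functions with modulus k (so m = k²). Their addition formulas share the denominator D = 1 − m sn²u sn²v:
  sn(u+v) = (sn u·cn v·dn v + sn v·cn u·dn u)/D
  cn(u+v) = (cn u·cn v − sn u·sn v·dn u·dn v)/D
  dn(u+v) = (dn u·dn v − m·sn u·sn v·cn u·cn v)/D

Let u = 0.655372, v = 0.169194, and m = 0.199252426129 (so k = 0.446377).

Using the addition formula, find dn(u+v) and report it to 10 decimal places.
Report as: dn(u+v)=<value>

sn u = 0.6026511185105556, cn u = 0.7980047802851662, dn u = 0.9631374958995929
sn v = 0.1682303117161938, cn v = 0.985747717329273, dn v = 0.9971764487087381
m = k² = 0.199252426129
D = 1 − m·sn²u·sn²v = 0.9979519335123865
dn(u+v) = (dn u·dn v − m·sn u·sn v·cn u·cn v)/D = 0.9445272517096571/0.9979519335123865 = 0.9464656763430518

dn(u+v)=0.9464656763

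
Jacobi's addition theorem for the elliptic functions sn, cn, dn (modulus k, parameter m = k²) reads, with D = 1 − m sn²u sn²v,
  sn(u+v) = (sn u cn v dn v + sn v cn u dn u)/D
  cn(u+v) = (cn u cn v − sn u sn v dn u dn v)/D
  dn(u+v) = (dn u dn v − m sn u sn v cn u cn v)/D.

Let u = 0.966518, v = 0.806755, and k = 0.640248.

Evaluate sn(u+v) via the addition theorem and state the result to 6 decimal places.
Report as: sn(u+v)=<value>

sn(u+v)=0.999963

sn u = 0.7929876949067334, cn u = 0.6092376512712469, dn u = 0.8615287510783144
sn v = 0.7000615939115392, cn v = 0.7140824635362748, dn v = 0.8939267726814286
m = k² = 0.409917501504
D = 1 − m·sn²u·sn²v = 0.873671347866665
sn(u+v) = (sn u·cn v·dn v + sn v·cn u·dn u)/D = 0.8736390849372798/0.873671347866665 = 0.999963072007038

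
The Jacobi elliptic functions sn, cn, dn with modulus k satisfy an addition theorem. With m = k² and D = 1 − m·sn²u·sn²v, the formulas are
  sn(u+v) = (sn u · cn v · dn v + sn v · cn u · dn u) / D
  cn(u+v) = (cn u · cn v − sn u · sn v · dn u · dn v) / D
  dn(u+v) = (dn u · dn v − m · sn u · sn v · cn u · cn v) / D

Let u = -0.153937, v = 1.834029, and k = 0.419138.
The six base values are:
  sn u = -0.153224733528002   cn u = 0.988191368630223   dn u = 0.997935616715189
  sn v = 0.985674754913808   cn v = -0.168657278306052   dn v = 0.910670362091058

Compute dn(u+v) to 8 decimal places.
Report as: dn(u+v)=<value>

dn(u+v)=0.90800690

m = k² = 0.175676663044
D = 1 − m·sn²u·sn²v = 0.9959928177950136
dn(u+v) = (dn u·dn v − m·sn u·sn v·cn u·cn v)/D = 0.9043683488174661/0.9959928177950136 = 0.9080068979007388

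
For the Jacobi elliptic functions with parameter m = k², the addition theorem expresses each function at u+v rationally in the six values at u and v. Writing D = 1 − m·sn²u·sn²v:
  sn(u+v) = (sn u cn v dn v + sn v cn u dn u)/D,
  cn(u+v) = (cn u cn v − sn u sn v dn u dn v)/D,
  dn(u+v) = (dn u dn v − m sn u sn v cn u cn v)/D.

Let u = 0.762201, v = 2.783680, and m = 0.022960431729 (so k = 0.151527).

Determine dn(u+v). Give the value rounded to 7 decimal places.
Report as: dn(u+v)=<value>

dn(u+v)=0.9983730

sn u = 0.6894238789854891, cn u = 0.7243581400692628, dn u = 0.9945284236537773
sn v = 0.3671883595225537, cn v = -0.9301466059880753, dn v = 0.9984509538186236
m = k² = 0.022960431729
D = 1 − m·sn²u·sn²v = 0.9985286008428064
dn(u+v) = (dn u·dn v − m·sn u·sn v·cn u·cn v)/D = 0.9969040095888856/0.9985286008428064 = 0.9983730148014293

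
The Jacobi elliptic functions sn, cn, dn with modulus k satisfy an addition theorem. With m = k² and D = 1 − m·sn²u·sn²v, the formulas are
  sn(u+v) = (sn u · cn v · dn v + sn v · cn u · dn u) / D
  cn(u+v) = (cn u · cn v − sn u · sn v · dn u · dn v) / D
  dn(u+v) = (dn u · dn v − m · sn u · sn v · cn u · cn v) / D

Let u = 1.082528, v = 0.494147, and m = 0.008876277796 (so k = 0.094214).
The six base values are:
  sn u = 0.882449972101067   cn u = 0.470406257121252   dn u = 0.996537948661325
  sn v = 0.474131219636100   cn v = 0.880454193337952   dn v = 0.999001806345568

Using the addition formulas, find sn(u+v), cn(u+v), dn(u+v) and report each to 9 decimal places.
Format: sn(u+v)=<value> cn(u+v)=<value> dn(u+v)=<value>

m = k² = 0.008876277796
D = 1 − m·sn²u·sn²v = 0.9984461532681514
sn(u+v) = (sn u·cn v·dn v + sn v·cn u·dn u)/D = 0.9984433612641614/0.9984461532681514 = 0.9999972036509121
cn(u+v) = (cn u·cn v − sn u·sn v·dn u·dn v)/D = -0.002361212292896354/0.9984461532681514 = -0.002364886964777765
dn(u+v) = (dn u·dn v − m·sn u·sn v·cn u·cn v)/D = 0.994005058330862/0.9984461532681514 = 0.9955519935424132

sn(u+v)=0.999997204 cn(u+v)=-0.002364887 dn(u+v)=0.995551994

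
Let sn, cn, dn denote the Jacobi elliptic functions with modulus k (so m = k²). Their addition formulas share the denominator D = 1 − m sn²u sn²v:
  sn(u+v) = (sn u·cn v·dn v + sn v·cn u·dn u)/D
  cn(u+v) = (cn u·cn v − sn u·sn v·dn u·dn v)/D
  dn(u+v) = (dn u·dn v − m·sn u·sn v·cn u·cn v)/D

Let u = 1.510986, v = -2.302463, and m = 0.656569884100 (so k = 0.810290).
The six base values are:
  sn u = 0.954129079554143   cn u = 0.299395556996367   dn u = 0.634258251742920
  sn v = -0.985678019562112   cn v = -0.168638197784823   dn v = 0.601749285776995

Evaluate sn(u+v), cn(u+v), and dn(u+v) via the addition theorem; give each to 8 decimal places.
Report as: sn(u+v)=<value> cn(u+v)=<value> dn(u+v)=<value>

m = k² = 0.6565698841
D = 1 − m·sn²u·sn²v = 0.4192818940096778
sn(u+v) = (sn u·cn v·dn v + sn v·cn u·dn u)/D = -0.2839974726404467/0.4192818940096778 = -0.6773425628388606
cn(u+v) = (cn u·cn v − sn u·sn v·dn u·dn v)/D = 0.3084521716217628/0.4192818940096778 = 0.7356677596353425
dn(u+v) = (dn u·dn v − m·sn u·sn v·cn u·cn v)/D = 0.3504881575754867/0.4192818940096778 = 0.8359248576743855

sn(u+v)=-0.67734256 cn(u+v)=0.73566776 dn(u+v)=0.83592486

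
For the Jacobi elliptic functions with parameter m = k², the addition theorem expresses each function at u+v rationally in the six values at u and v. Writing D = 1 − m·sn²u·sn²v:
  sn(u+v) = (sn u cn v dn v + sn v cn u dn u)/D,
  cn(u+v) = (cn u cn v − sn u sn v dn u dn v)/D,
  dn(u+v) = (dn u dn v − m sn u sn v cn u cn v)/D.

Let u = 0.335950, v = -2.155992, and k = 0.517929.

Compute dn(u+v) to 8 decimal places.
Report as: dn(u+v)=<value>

dn(u+v)=0.85718935

sn u = 0.3281032388285421, cn u = 0.9446418711184788, dn u = 0.9854554143429036
sn v = -0.9221071392426018, cn v = -0.3869346505003461, dn v = 0.8785849904031751
m = k² = 0.268250449041
D = 1 − m·sn²u·sn²v = 0.9754458863555739
dn(u+v) = (dn u·dn v − m·sn u·sn v·cn u·cn v)/D = 0.8361418260692398/0.9754458863555739 = 0.8571893508036649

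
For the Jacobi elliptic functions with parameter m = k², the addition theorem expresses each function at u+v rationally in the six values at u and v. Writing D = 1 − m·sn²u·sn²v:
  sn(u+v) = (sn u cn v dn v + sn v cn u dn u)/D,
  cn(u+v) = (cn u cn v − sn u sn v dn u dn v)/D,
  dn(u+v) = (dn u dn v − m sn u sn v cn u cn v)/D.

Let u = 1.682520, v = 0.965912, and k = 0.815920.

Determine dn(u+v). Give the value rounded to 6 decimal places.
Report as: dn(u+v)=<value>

dn(u+v)=0.650484

sn u = 0.9796247550971054, cn u = 0.200836598260716, dn u = 0.6009382791062978
sn v = 0.7731926484917837, cn v = 0.6341712137256476, dn v = 0.7758939611697972
m = k² = 0.6657254464
D = 1 − m·sn²u·sn²v = 0.6180644425866027
dn(u+v) = (dn u·dn v − m·sn u·sn v·cn u·cn v)/D = 0.4020411721451692/0.6180644425866027 = 0.6504842285743295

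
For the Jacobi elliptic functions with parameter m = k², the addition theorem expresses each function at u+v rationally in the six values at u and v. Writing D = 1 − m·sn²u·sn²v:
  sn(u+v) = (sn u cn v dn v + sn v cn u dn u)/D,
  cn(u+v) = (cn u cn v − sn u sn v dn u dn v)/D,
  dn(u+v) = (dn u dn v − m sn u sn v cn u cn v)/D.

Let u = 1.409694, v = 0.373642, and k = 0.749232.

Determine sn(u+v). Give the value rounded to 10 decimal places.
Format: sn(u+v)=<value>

sn(u+v)=0.9964803561

sn u = 0.9431212354861283, cn u = 0.3324489963514988, dn u = 0.7075966133119975
sn v = 0.360601380821979, cn v = 0.9327200245246598, dn v = 0.9628114867735621
m = k² = 0.561348589824
D = 1 − m·sn²u·sn²v = 0.9350734309213296
sn(u+v) = (sn u·cn v·dn v + sn v·cn u·dn u)/D = 0.9317823054426304/0.9350734309213296 = 0.9964803561197793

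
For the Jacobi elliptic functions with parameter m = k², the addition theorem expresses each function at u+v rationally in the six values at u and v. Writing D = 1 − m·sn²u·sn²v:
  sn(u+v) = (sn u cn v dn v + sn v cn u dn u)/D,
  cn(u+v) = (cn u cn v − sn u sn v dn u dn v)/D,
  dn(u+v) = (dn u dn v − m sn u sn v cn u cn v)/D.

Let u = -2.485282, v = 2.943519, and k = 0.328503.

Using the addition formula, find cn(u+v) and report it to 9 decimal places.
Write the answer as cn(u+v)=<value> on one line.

sn u = -0.6742499708917147, cn u = -0.7385032002317403, dn u = 0.9751619300073716
sn v = 0.284006843896116, cn v = -0.9588222528811934, dn v = 0.9956383133883166
m = k² = 0.107914221009
D = 1 − m·sn²u·sn²v = 0.9960428896251382
cn(u+v) = (cn u·cn v − sn u·sn v·dn u·dn v)/D = 0.8940141455536529/0.9960428896251382 = 0.8975659129398696

cn(u+v)=0.897565913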